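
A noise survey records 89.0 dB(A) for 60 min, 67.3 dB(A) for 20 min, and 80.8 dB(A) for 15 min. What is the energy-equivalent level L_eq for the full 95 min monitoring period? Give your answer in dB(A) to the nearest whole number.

L_eq = 10·log₁₀[(1/T)·Σ tᵢ·10^(Lᵢ/10)] with T = 95 min.
Σ tᵢ·10^(Lᵢ/10) = 60·10^(89.0/10) + 20·10^(67.3/10) + 15·10^(80.8/10) = 4.957e+10.
L_eq = 10·log₁₀(4.957e+10/95) = 87.17 dB(A).

87 dB(A)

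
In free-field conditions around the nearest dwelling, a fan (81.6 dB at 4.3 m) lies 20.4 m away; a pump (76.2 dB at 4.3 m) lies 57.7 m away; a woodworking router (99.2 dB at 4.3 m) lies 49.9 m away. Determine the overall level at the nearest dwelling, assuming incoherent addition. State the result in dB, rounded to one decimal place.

Apply inverse-square spreading to bring every level to the receiver, then sum 10^(L/10).
fan: 81.6 − 20·log₁₀(20.4/4.3) = 81.6 − 13.52 = 68.08 dB.
pump: 76.2 − 20·log₁₀(57.7/4.3) = 76.2 − 22.55 = 53.65 dB.
woodworking router: 99.2 − 20·log₁₀(49.9/4.3) = 99.2 − 21.29 = 77.91 dB.
Σ 10^(L/10) = 6.842e+07 → L_total = 10·log₁₀(6.842e+07) = 78.35 dB.

78.4 dB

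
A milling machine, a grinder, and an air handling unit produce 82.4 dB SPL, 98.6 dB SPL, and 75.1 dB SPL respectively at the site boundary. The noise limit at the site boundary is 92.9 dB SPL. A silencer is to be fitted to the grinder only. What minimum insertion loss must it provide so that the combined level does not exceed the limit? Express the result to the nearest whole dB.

6 dB

Fixed contribution from the other sources: Σ 10^(L/10) = 10^(82.4/10) + 10^(75.1/10) = 2.061e+08 (83.14 dB SPL).
To meet 92.9 dB SPL overall, the treated grinder may contribute at most 10^(92.9/10) − 2.061e+08 = 1.744e+09, i.e. 92.41 dB SPL.
So the grinder must be reduced from 98.6 to 92.41 dB SPL: IL = 6.19 dB.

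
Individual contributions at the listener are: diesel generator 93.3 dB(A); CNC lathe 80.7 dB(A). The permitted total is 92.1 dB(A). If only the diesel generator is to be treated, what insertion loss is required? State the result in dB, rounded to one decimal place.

The untreated sources together contribute 10^(80.7/10) = 1.175e+08, i.e. 80.70 dB(A).
The limit corresponds to 10^(92.1/10) = 1.622e+09; subtracting the fixed part leaves 1.504e+09 for the diesel generator, i.e. 91.77 dB(A).
Required insertion loss = 93.3 − 91.77 = 1.53 dB.

1.5 dB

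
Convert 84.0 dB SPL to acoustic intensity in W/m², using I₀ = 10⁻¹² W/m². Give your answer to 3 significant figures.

I = I₀·10^(L/10) = 10⁻¹² × 10^(84.0/10) = 10^(-3.600).

0.000251 W/m²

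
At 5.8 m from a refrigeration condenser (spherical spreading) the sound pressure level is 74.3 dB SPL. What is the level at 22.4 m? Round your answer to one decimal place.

Spherical spreading from a point source gives a 20·log₁₀(r₂/r₁) drop.
L₂ = 74.3 − 20·log₁₀(22.4/5.8) = 74.3 − 11.736 = 62.56 dB SPL.

62.6 dB SPL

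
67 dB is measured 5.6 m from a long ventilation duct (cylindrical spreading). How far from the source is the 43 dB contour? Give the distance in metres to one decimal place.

Line-source spreading drops the level by 10·log₁₀(r₂/r₁); inverting, r₂/r₁ = 10^(ΔL/10).
r₂ = 5.6·10^((67−43)/10) = 5.6·10^(24.0/10) = 1406.66 m.

1406.7 m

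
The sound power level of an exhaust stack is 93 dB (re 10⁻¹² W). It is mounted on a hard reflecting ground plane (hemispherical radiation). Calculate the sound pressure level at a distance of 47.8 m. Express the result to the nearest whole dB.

51 dB

L_p = L_w − 10·log₁₀(2π·r²) with r = 47.8 m.
2π·r² = 1.436e+04 m², 10·log₁₀ of that is 41.570 dB.
L_p = 93 − 41.570 = 51.43 dB.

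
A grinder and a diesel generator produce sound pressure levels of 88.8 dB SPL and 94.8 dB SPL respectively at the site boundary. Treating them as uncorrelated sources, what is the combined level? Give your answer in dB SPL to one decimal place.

Incoherent sources combine by intensity addition: L_total = 10·log₁₀(Σ 10^(L_i/10)).
Σ 10^(L/10) = 10^(88.8/10) + 10^(94.8/10) = 3.779e+09.
L_total = 10·log₁₀(3.779e+09) = 95.77 dB SPL.

95.8 dB SPL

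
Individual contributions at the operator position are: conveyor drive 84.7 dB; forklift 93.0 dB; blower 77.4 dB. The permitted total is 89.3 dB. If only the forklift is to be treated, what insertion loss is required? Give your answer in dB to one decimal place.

The untreated sources together contribute 10^(84.7/10) + 10^(77.4/10) = 3.501e+08, i.e. 85.44 dB.
To meet 89.3 dB overall, the treated forklift may contribute at most 10^(89.3/10) − 3.501e+08 = 5.011e+08, i.e. 87.00 dB.
So the forklift must be reduced from 93.0 to 87.00 dB: IL = 6.00 dB.

6.0 dB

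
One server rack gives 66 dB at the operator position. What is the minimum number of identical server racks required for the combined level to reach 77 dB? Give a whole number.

13

The shortfall is 77 − 66 = 11.0 dB, and N units add 10·log₁₀ N, so need 10·log₁₀ N ≥ 11.0.
N ≥ 10^(11.0/10) = 12.589, so N = 13.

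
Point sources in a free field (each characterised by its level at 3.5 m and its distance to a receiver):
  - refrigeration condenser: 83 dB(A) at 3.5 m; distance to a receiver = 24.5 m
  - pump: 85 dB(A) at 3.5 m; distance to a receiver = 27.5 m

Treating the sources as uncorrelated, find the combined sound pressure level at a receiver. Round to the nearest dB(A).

Apply inverse-square spreading to bring every level to the receiver, then sum 10^(L/10).
refrigeration condenser: 83 − 20·log₁₀(24.5/3.5) = 83 − 16.90 = 66.10 dB(A).
pump: 85 − 20·log₁₀(27.5/3.5) = 85 − 17.91 = 67.09 dB(A).
Σ 10^(L/10) = 9.194e+06 → L_total = 10·log₁₀(9.194e+06) = 69.64 dB(A).

70 dB(A)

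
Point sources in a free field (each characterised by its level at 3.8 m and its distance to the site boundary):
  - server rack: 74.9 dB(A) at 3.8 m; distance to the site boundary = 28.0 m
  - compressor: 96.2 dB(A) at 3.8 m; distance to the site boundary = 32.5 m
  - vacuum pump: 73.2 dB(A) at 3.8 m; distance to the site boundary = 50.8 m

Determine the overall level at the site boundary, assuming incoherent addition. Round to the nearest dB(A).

78 dB(A)

Propagate each source to the receiver with L = L_ref − 20·log₁₀(r/r_ref), then add intensities.
server rack: 74.9 − 20·log₁₀(28.0/3.8) = 74.9 − 17.35 = 57.55 dB(A).
compressor: 96.2 − 20·log₁₀(32.5/3.8) = 96.2 − 18.64 = 77.56 dB(A).
vacuum pump: 73.2 − 20·log₁₀(50.8/3.8) = 73.2 − 22.52 = 50.68 dB(A).
Σ 10^(L/10) = 5.768e+07 → L_total = 10·log₁₀(5.768e+07) = 77.61 dB(A).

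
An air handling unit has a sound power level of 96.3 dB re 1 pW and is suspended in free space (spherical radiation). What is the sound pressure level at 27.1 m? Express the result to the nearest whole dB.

Free-field spherical radiation: L_p = L_w − 10·log₁₀(4π·r²), r = 27.1 m.
4π·r² = 9229 m², 10·log₁₀ of that is 39.651 dB.
L_p = 96.3 − 39.651 = 56.65 dB.

57 dB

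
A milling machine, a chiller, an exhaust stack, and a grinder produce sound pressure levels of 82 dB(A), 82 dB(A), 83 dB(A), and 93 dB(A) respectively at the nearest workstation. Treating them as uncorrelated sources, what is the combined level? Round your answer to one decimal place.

94.0 dB(A)

For uncorrelated sources the intensities add, so convert each level to linear form, sum, and take 10·log₁₀ of the total.
Σ 10^(L/10) = 10^(82/10) + 10^(82/10) + 10^(83/10) + 10^(93/10) = 2.512e+09.
L_total = 10·log₁₀(2.512e+09) = 94.00 dB(A).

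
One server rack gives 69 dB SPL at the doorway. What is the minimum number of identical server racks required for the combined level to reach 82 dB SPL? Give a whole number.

20

N identical sources give L₁ + 10·log₁₀ N, so require 10·log₁₀ N ≥ 82 − 69 = 13.0 dB.
N ≥ 10^(13.0/10) = 19.953, so N = 20.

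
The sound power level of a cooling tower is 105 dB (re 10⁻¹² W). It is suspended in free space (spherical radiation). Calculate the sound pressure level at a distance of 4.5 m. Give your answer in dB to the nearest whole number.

The power spreads over a sphere of area 4π·r², so L_p = L_w − 10·log₁₀(4π·r²).
4π·r² = 254.5 m², 10·log₁₀ of that is 24.056 dB.
L_p = 105 − 24.056 = 80.94 dB.

81 dB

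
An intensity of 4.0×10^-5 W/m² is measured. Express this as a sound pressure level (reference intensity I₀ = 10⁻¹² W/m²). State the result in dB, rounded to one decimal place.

76.0 dB

L = 10·log₁₀(I/I₀) = 10·log₁₀(4.0×10^-5/10⁻¹²) = 10·log₁₀(4.0×10^7).
L = 10·(0.6021 + 7) = 76.02 dB.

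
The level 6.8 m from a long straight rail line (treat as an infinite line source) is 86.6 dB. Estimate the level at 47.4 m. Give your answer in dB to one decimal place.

Cylindrical spreading from a line source gives a 10·log₁₀(r₂/r₁) drop.
L₂ = 86.6 − 10·log₁₀(47.4/6.8) = 86.6 − 8.433 = 78.17 dB.

78.2 dB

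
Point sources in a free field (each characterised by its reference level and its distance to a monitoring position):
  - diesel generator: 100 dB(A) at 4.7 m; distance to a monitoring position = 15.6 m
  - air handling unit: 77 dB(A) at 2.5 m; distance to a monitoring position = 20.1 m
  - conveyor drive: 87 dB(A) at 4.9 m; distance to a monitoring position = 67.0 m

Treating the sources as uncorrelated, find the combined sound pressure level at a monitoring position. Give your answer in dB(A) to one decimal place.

89.6 dB(A)

First find each source's level at the receiver (point-source: −20·log₁₀(r/r_ref)), then combine on an intensity basis.
diesel generator: 100 − 20·log₁₀(15.6/4.7) = 100 − 10.42 = 89.58 dB(A).
air handling unit: 77 − 20·log₁₀(20.1/2.5) = 77 − 18.11 = 58.89 dB(A).
conveyor drive: 87 − 20·log₁₀(67.0/4.9) = 87 − 22.72 = 64.28 dB(A).
Σ 10^(L/10) = 9.112e+08 → L_total = 10·log₁₀(9.112e+08) = 89.60 dB(A).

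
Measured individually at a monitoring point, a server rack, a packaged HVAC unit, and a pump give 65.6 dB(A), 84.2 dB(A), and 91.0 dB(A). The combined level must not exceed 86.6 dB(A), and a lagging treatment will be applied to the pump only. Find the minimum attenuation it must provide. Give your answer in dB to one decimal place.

Fixed contribution from the other sources: Σ 10^(L/10) = 10^(65.6/10) + 10^(84.2/10) = 2.667e+08 (84.26 dB(A)).
To meet 86.6 dB(A) overall, the treated pump may contribute at most 10^(86.6/10) − 2.667e+08 = 1.904e+08, i.e. 82.80 dB(A).
Required insertion loss = 91.0 − 82.80 = 8.20 dB.

8.2 dB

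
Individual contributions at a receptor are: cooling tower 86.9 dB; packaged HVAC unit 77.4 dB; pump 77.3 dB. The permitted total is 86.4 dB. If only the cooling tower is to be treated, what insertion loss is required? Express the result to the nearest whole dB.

Everything except the cooling tower sums to 10^(77.4/10) + 10^(77.3/10) = 1.087e+08 in linear terms, 80.36 dB.
The limit corresponds to 10^(86.4/10) = 4.365e+08; subtracting the fixed part leaves 3.279e+08 for the cooling tower, i.e. 85.16 dB.
So the cooling tower must be reduced from 86.9 to 85.16 dB: IL = 1.74 dB.

2 dB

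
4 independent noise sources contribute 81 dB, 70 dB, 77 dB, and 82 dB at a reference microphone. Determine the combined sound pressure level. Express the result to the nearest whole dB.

85 dB

For uncorrelated sources the intensities add, so convert each level to linear form, sum, and take 10·log₁₀ of the total.
Σ 10^(L/10) = 10^(81/10) + 10^(70/10) + 10^(77/10) + 10^(82/10) = 3.445e+08.
L_total = 10·log₁₀(3.445e+08) = 85.37 dB.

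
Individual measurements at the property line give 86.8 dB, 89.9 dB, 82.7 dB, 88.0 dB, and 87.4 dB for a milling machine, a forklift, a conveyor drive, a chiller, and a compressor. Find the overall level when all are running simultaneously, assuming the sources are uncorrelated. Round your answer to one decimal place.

For uncorrelated sources the intensities add, so convert each level to linear form, sum, and take 10·log₁₀ of the total.
Σ 10^(L/10) = 10^(86.8/10) + 10^(89.9/10) + 10^(82.7/10) + 10^(88.0/10) + 10^(87.4/10) = 2.823e+09.
L_total = 10·log₁₀(2.823e+09) = 94.51 dB.

94.5 dB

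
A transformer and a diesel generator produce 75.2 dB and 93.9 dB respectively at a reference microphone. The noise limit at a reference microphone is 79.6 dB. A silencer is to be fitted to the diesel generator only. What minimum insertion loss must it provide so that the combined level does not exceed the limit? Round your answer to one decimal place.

The untreated sources together contribute 10^(75.2/10) = 3.311e+07, i.e. 75.20 dB.
To meet 79.6 dB overall, the treated diesel generator may contribute at most 10^(79.6/10) − 3.311e+07 = 5.809e+07, i.e. 77.64 dB.
Required insertion loss = 93.9 − 77.64 = 16.26 dB.

16.3 dB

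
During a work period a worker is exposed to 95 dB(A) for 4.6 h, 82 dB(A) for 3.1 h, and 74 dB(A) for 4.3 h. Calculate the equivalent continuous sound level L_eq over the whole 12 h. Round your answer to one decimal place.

The energy average is taken in the linear domain: L_eq = 10·log₁₀[(Σ tᵢ·10^(Lᵢ/10))/T], T = 12 h.
Σ tᵢ·10^(Lᵢ/10) = 4.6·10^(95/10) + 3.1·10^(82/10) + 4.3·10^(74/10) = 1.515e+10.
L_eq = 10·log₁₀(1.515e+10/12) = 91.01 dB(A).

91.0 dB(A)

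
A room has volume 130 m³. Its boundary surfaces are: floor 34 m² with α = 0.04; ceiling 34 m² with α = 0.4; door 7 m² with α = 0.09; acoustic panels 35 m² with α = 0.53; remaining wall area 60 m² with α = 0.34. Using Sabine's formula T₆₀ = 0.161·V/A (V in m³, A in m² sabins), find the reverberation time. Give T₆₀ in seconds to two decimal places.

A = Σ Sᵢαᵢ = 34·0.04 + 34·0.4 + 7·0.09 + 35·0.53 + 60·0.34 = 54.54 m².
T₆₀ = 0.161·V/A = 0.161·130/54.54 = 0.384 s.

0.38 s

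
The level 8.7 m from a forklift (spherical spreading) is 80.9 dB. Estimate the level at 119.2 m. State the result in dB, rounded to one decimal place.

Point-source attenuation: ΔL = 20·log₁₀(r₂/r₁) = 20·log₁₀(119.2/8.7) = 22.735 dB.
L₂ = 80.9 − 20·log₁₀(119.2/8.7) = 80.9 − 22.735 = 58.16 dB.

58.2 dB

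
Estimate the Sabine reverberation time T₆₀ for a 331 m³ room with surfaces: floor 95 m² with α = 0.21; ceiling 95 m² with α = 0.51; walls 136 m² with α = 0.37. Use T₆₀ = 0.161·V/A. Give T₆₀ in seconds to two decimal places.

Summing Sᵢαᵢ: 95·0.21 + 95·0.51 + 136·0.37 = 118.72 m².
T₆₀ = 0.161 × 331 / 118.72 = 0.449 s.

0.45 s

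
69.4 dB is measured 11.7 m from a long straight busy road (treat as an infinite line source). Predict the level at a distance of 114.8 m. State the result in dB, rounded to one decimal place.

Line-source attenuation: ΔL = 10·log₁₀(r₂/r₁) = 10·log₁₀(114.8/11.7) = 9.918 dB.
L₂ = 69.4 − 10·log₁₀(114.8/11.7) = 69.4 − 9.918 = 59.48 dB.

59.5 dB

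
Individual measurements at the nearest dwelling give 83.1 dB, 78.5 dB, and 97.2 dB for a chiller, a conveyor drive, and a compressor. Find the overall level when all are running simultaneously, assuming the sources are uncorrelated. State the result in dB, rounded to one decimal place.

For uncorrelated sources the intensities add, so convert each level to linear form, sum, and take 10·log₁₀ of the total.
Σ 10^(L/10) = 10^(83.1/10) + 10^(78.5/10) + 10^(97.2/10) = 5.523e+09.
L_total = 10·log₁₀(5.523e+09) = 97.42 dB.

97.4 dB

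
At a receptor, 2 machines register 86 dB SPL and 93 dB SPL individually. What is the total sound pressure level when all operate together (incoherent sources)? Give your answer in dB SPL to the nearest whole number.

Incoherent sources combine by intensity addition: L_total = 10·log₁₀(Σ 10^(L_i/10)).
Σ 10^(L/10) = 10^(86/10) + 10^(93/10) = 2.393e+09.
L_total = 10·log₁₀(2.393e+09) = 93.79 dB SPL.

94 dB SPL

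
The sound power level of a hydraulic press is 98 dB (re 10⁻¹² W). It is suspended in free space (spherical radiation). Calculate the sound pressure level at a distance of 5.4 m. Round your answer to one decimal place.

72.4 dB

Free-field spherical radiation: L_p = L_w − 10·log₁₀(4π·r²), r = 5.4 m.
4π·r² = 366.4 m², 10·log₁₀ of that is 25.640 dB.
L_p = 98 − 25.640 = 72.36 dB.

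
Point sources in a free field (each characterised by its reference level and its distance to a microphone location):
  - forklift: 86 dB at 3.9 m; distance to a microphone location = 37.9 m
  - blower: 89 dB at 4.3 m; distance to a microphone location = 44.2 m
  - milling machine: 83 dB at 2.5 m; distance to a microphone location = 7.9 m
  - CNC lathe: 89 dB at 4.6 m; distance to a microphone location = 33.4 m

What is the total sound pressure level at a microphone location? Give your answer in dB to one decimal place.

Apply inverse-square spreading to bring every level to the receiver, then sum 10^(L/10).
forklift: 86 − 20·log₁₀(37.9/3.9) = 86 − 19.75 = 66.25 dB.
blower: 89 − 20·log₁₀(44.2/4.3) = 89 − 20.24 = 68.76 dB.
milling machine: 83 − 20·log₁₀(7.9/2.5) = 83 − 9.99 = 73.01 dB.
CNC lathe: 89 − 20·log₁₀(33.4/4.6) = 89 − 17.22 = 71.78 dB.
Σ 10^(L/10) = 4.678e+07 → L_total = 10·log₁₀(4.678e+07) = 76.70 dB.

76.7 dB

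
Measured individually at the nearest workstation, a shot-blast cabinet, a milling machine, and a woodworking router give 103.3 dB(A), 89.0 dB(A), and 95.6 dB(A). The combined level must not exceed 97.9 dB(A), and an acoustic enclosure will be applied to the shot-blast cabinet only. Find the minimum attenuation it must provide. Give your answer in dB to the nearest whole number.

11 dB

Everything except the shot-blast cabinet sums to 10^(89.0/10) + 10^(95.6/10) = 4.425e+09 in linear terms, 96.46 dB(A).
To meet 97.9 dB(A) overall, the treated shot-blast cabinet may contribute at most 10^(97.9/10) − 4.425e+09 = 1.741e+09, i.e. 92.41 dB(A).
So the shot-blast cabinet must be reduced from 103.3 to 92.41 dB(A): IL = 10.89 dB.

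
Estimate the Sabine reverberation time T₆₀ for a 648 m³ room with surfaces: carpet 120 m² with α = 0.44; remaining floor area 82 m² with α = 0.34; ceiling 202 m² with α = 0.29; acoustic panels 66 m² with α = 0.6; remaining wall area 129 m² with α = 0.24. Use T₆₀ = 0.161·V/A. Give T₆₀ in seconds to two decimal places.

Total absorption A = 120·0.44 + 82·0.34 + 202·0.29 + 66·0.6 + 129·0.24 = 209.82 m² sabins.
T₆₀ = 0.161·V/A = 0.161·648/209.82 = 0.497 s.

0.50 s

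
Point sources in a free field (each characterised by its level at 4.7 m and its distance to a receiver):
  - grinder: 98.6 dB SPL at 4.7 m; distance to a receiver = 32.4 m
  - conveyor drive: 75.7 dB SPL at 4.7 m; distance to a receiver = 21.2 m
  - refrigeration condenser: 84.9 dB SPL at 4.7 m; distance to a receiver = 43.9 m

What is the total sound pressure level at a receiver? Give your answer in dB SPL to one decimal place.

Propagate each source to the receiver with L = L_ref − 20·log₁₀(r/r_ref), then add intensities.
grinder: 98.6 − 20·log₁₀(32.4/4.7) = 98.6 − 16.77 = 81.83 dB SPL.
conveyor drive: 75.7 − 20·log₁₀(21.2/4.7) = 75.7 − 13.08 = 62.62 dB SPL.
refrigeration condenser: 84.9 − 20·log₁₀(43.9/4.7) = 84.9 − 19.41 = 65.49 dB SPL.
Σ 10^(L/10) = 1.578e+08 → L_total = 10·log₁₀(1.578e+08) = 81.98 dB SPL.

82.0 dB SPL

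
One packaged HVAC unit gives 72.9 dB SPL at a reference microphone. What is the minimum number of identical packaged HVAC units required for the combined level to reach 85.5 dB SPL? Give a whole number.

N identical sources give L₁ + 10·log₁₀ N, so require 10·log₁₀ N ≥ 85.5 − 72.9 = 12.6 dB.
N ≥ 10^(12.6/10) = 18.197, so N = 19.

19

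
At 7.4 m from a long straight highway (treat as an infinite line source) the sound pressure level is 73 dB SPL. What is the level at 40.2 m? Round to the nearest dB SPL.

66 dB SPL

For a line source, L₂ = L₁ − 10·log₁₀(r₂/r₁).
L₂ = 73 − 10·log₁₀(40.2/7.4) = 73 − 7.350 = 65.65 dB SPL.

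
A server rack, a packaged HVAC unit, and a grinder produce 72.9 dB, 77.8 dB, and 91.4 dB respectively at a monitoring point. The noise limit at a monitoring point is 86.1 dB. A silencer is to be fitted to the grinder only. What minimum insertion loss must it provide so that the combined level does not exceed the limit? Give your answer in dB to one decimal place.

6.2 dB

The untreated sources together contribute 10^(72.9/10) + 10^(77.8/10) = 7.975e+07, i.e. 79.02 dB.
To meet 86.1 dB overall, the treated grinder may contribute at most 10^(86.1/10) − 7.975e+07 = 3.276e+08, i.e. 85.15 dB.
So the grinder must be reduced from 91.4 to 85.15 dB: IL = 6.25 dB.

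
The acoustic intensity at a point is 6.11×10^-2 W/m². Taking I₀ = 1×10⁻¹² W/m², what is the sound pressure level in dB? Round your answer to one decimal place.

I/I₀ = 6.11×10^-2/10⁻¹² = 6.11×10^10, and L = 10·log₁₀(I/I₀).
L = 10·(0.7860 + 10) = 107.86 dB.

107.9 dB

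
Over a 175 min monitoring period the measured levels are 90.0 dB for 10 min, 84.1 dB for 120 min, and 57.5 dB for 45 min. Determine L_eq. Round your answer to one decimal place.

83.7 dB

Weight each interval's intensity by its duration and average over T = 175 min:
Σ tᵢ·10^(Lᵢ/10) = 10·10^(90.0/10) + 120·10^(84.1/10) + 45·10^(57.5/10) = 4.087e+10.
L_eq = 10·log₁₀(4.087e+10/175) = 83.68 dB.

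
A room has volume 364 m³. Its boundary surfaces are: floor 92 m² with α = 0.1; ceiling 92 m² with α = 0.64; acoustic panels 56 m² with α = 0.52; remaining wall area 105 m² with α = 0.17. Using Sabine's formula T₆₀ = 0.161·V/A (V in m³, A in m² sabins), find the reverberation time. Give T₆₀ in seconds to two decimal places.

0.51 s

Total absorption A = 92·0.1 + 92·0.64 + 56·0.52 + 105·0.17 = 115.05 m² sabins.
T₆₀ = 0.161·V/A = 0.161·364/115.05 = 0.509 s.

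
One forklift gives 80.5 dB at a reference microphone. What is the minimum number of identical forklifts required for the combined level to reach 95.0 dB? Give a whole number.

29

N identical sources give L₁ + 10·log₁₀ N, so require 10·log₁₀ N ≥ 95.0 − 80.5 = 14.5 dB.
N ≥ 10^(14.5/10) = 28.184, so N = 29.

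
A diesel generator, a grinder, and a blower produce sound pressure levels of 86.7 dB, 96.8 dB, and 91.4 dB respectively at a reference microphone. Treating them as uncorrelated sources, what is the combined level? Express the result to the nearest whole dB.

For uncorrelated sources the intensities add, so convert each level to linear form, sum, and take 10·log₁₀ of the total.
Σ 10^(L/10) = 10^(86.7/10) + 10^(96.8/10) + 10^(91.4/10) = 6.634e+09.
L_total = 10·log₁₀(6.634e+09) = 98.22 dB.

98 dB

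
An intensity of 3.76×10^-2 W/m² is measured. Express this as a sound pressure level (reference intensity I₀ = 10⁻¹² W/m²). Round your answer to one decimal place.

105.8 dB

L = 10·log₁₀(I/I₀) = 10·log₁₀(3.76×10^-2/10⁻¹²) = 10·log₁₀(3.76×10^10).
L = 10·(0.5752 + 10) = 105.75 dB.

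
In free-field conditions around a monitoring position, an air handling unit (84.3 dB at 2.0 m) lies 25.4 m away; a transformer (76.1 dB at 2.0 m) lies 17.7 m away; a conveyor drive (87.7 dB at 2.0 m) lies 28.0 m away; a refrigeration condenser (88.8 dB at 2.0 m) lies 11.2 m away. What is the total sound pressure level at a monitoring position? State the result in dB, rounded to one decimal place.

74.7 dB

Propagate each source to the receiver with L = L_ref − 20·log₁₀(r/r_ref), then add intensities.
air handling unit: 84.3 − 20·log₁₀(25.4/2.0) = 84.3 − 22.08 = 62.22 dB.
transformer: 76.1 − 20·log₁₀(17.7/2.0) = 76.1 − 18.94 = 57.16 dB.
conveyor drive: 87.7 − 20·log₁₀(28.0/2.0) = 87.7 − 22.92 = 64.78 dB.
refrigeration condenser: 88.8 − 20·log₁₀(11.2/2.0) = 88.8 − 14.96 = 73.84 dB.
Σ 10^(L/10) = 2.938e+07 → L_total = 10·log₁₀(2.938e+07) = 74.68 dB.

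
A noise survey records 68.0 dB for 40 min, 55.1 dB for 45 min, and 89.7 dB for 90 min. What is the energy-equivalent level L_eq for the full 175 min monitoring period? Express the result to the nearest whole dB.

87 dB

L_eq = 10·log₁₀[(1/T)·Σ tᵢ·10^(Lᵢ/10)] with T = 175 min.
Σ tᵢ·10^(Lᵢ/10) = 40·10^(68.0/10) + 45·10^(55.1/10) + 90·10^(89.7/10) = 8.426e+10.
L_eq = 10·log₁₀(8.426e+10/175) = 86.83 dB.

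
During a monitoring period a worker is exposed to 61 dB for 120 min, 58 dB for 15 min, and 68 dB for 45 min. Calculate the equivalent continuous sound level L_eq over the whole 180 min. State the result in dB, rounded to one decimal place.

63.9 dB

Weight each interval's intensity by its duration and average over T = 180 min:
Σ tᵢ·10^(Lᵢ/10) = 120·10^(61/10) + 15·10^(58/10) + 45·10^(68/10) = 4.445e+08.
L_eq = 10·log₁₀(4.445e+08/180) = 63.93 dB.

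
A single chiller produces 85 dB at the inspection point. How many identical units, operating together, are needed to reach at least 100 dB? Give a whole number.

32

N identical sources give L₁ + 10·log₁₀ N, so require 10·log₁₀ N ≥ 100 − 85 = 15.0 dB.
N ≥ 10^(15.0/10) = 31.623, so N = 32.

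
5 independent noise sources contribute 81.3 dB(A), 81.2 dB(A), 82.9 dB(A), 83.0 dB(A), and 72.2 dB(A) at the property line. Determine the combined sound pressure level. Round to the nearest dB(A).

88 dB(A)

For uncorrelated sources the intensities add, so convert each level to linear form, sum, and take 10·log₁₀ of the total.
Σ 10^(L/10) = 10^(81.3/10) + 10^(81.2/10) + 10^(82.9/10) + 10^(83.0/10) + 10^(72.2/10) = 6.778e+08.
L_total = 10·log₁₀(6.778e+08) = 88.31 dB(A).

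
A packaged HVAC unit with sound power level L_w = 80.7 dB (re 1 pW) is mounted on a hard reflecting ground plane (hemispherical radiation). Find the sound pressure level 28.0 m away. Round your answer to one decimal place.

L_p = L_w − 10·log₁₀(2π·r²) with r = 28.0 m.
2π·r² = 4926 m², 10·log₁₀ of that is 36.925 dB.
L_p = 80.7 − 36.925 = 43.78 dB.

43.8 dB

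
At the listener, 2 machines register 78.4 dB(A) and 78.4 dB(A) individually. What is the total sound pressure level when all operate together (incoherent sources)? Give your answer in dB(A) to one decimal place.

81.4 dB(A)

For uncorrelated sources the intensities add, so convert each level to linear form, sum, and take 10·log₁₀ of the total.
Σ 10^(L/10) = 10^(78.4/10) + 10^(78.4/10) = 1.384e+08.
L_total = 10·log₁₀(1.384e+08) = 81.41 dB(A).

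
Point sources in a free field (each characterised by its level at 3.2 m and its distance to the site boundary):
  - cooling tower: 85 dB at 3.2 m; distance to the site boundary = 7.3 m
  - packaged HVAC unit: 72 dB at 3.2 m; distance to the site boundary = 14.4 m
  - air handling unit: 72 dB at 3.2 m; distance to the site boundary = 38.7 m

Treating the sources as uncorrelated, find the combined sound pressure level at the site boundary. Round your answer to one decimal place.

77.9 dB

First find each source's level at the receiver (point-source: −20·log₁₀(r/r_ref)), then combine on an intensity basis.
cooling tower: 85 − 20·log₁₀(7.3/3.2) = 85 − 7.16 = 77.84 dB.
packaged HVAC unit: 72 − 20·log₁₀(14.4/3.2) = 72 − 13.06 = 58.94 dB.
air handling unit: 72 − 20·log₁₀(38.7/3.2) = 72 − 21.65 = 50.35 dB.
Σ 10^(L/10) = 6.166e+07 → L_total = 10·log₁₀(6.166e+07) = 77.90 dB.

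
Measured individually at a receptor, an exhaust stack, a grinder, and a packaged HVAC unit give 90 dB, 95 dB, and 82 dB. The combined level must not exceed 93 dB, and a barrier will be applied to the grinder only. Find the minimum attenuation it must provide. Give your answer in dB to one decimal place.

5.8 dB

The untreated sources together contribute 10^(90/10) + 10^(82/10) = 1.158e+09, i.e. 90.64 dB.
To meet 93 dB overall, the treated grinder may contribute at most 10^(93/10) − 1.158e+09 = 8.368e+08, i.e. 89.23 dB.
Required insertion loss = 95 − 89.23 = 5.77 dB.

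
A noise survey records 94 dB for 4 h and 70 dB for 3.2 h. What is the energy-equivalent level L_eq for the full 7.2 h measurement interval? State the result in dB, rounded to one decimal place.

91.5 dB

L_eq = 10·log₁₀[(1/T)·Σ tᵢ·10^(Lᵢ/10)] with T = 7.2 h.
Σ tᵢ·10^(Lᵢ/10) = 4·10^(94/10) + 3.2·10^(70/10) = 1.008e+10.
L_eq = 10·log₁₀(1.008e+10/7.2) = 91.46 dB.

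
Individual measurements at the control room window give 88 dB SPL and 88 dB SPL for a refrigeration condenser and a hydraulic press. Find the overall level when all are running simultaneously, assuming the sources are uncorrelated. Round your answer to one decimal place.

Incoherent sources combine by intensity addition: L_total = 10·log₁₀(Σ 10^(L_i/10)).
Σ 10^(L/10) = 10^(88/10) + 10^(88/10) = 1.262e+09.
L_total = 10·log₁₀(1.262e+09) = 91.01 dB SPL.

91.0 dB SPL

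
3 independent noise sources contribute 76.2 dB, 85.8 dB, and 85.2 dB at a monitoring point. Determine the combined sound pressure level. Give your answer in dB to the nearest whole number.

Incoherent sources combine by intensity addition: L_total = 10·log₁₀(Σ 10^(L_i/10)).
Σ 10^(L/10) = 10^(76.2/10) + 10^(85.8/10) + 10^(85.2/10) = 7.530e+08.
L_total = 10·log₁₀(7.530e+08) = 88.77 dB.

89 dB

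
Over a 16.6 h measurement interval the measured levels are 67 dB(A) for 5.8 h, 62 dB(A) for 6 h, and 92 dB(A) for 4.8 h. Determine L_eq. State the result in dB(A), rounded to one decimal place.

The energy average is taken in the linear domain: L_eq = 10·log₁₀[(Σ tᵢ·10^(Lᵢ/10))/T], T = 16.6 h.
Σ tᵢ·10^(Lᵢ/10) = 5.8·10^(67/10) + 6·10^(62/10) + 4.8·10^(92/10) = 7.646e+09.
L_eq = 10·log₁₀(7.646e+09/16.6) = 86.63 dB(A).

86.6 dB(A)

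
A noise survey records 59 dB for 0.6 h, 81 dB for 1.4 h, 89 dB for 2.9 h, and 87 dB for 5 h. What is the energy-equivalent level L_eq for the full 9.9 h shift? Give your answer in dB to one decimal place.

L_eq = 10·log₁₀[(1/T)·Σ tᵢ·10^(Lᵢ/10)] with T = 9.9 h.
Σ tᵢ·10^(Lᵢ/10) = 0.6·10^(59/10) + 1.4·10^(81/10) + 2.9·10^(89/10) + 5·10^(87/10) = 4.986e+09.
L_eq = 10·log₁₀(4.986e+09/9.9) = 87.02 dB.

87.0 dB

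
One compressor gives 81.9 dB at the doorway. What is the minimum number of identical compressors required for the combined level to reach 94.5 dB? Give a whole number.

19

Need L₁ + 10·log₁₀ N ≥ 94.5, i.e. log₁₀ N ≥ 1.26.
N ≥ 10^(12.6/10) = 18.197, so N = 19.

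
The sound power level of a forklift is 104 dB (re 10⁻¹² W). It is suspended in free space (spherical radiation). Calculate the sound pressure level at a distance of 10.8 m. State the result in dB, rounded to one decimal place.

72.3 dB

Free-field spherical radiation: L_p = L_w − 10·log₁₀(4π·r²), r = 10.8 m.
4π·r² = 1466 m², 10·log₁₀ of that is 31.661 dB.
L_p = 104 − 31.661 = 72.34 dB.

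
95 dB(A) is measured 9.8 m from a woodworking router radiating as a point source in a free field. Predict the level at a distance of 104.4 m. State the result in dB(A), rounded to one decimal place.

74.5 dB(A)

Spherical spreading from a point source gives a 20·log₁₀(r₂/r₁) drop.
L₂ = 95 − 20·log₁₀(104.4/9.8) = 95 − 20.549 = 74.45 dB(A).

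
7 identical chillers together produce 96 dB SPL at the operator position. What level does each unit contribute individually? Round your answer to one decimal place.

87.5 dB SPL

7 equal contributions raise the level by 10·log₁₀ 7 = 8.451 dB, so each unit alone gives 96 − 8.451.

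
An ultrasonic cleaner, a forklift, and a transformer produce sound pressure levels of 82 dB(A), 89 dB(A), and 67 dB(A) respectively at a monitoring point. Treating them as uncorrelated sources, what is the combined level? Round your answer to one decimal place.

Incoherent sources combine by intensity addition: L_total = 10·log₁₀(Σ 10^(L_i/10)).
Σ 10^(L/10) = 10^(82/10) + 10^(89/10) + 10^(67/10) = 9.578e+08.
L_total = 10·log₁₀(9.578e+08) = 89.81 dB(A).

89.8 dB(A)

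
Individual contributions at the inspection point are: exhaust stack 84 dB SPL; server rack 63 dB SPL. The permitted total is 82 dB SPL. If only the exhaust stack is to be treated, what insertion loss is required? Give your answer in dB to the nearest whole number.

Fixed contribution from the other source: Σ 10^(L/10) = 10^(63/10) = 1.995e+06 (63.00 dB SPL).
The limit corresponds to 10^(82/10) = 1.585e+08; subtracting the fixed part leaves 1.565e+08 for the exhaust stack, i.e. 81.94 dB SPL.
Required insertion loss = 84 − 81.94 = 2.06 dB.

2 dB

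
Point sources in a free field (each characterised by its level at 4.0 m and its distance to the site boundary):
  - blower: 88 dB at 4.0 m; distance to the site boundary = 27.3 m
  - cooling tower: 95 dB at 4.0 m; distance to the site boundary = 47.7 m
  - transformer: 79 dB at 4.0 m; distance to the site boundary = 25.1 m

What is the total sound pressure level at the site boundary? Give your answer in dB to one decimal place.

75.8 dB

Propagate each source to the receiver with L = L_ref − 20·log₁₀(r/r_ref), then add intensities.
blower: 88 − 20·log₁₀(27.3/4.0) = 88 − 16.68 = 71.32 dB.
cooling tower: 95 − 20·log₁₀(47.7/4.0) = 95 − 21.53 = 73.47 dB.
transformer: 79 − 20·log₁₀(25.1/4.0) = 79 − 15.95 = 63.05 dB.
Σ 10^(L/10) = 3.780e+07 → L_total = 10·log₁₀(3.780e+07) = 75.77 dB.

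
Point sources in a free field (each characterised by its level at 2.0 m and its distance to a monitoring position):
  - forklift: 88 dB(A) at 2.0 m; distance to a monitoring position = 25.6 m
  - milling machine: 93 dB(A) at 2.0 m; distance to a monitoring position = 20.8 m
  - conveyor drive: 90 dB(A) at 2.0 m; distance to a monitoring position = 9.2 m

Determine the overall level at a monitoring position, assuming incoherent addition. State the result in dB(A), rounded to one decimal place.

78.4 dB(A)

Apply inverse-square spreading to bring every level to the receiver, then sum 10^(L/10).
forklift: 88 − 20·log₁₀(25.6/2.0) = 88 − 22.14 = 65.86 dB(A).
milling machine: 93 − 20·log₁₀(20.8/2.0) = 93 − 20.34 = 72.66 dB(A).
conveyor drive: 90 − 20·log₁₀(9.2/2.0) = 90 − 13.26 = 76.74 dB(A).
Σ 10^(L/10) = 6.956e+07 → L_total = 10·log₁₀(6.956e+07) = 78.42 dB(A).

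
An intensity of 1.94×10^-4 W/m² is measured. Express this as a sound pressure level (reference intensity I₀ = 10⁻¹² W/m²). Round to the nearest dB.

L = 10·log₁₀(I/I₀) = 10·log₁₀(1.94×10^-4/10⁻¹²) = 10·log₁₀(1.94×10^8).
L = 10·(0.2878 + 8) = 82.88 dB.

83 dB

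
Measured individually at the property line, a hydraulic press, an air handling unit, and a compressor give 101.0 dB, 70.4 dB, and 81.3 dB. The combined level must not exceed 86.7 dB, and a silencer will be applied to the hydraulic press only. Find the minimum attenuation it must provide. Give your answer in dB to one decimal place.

15.9 dB

Everything except the hydraulic press sums to 10^(70.4/10) + 10^(81.3/10) = 1.459e+08 in linear terms, 81.64 dB.
To meet 86.7 dB overall, the treated hydraulic press may contribute at most 10^(86.7/10) − 1.459e+08 = 3.219e+08, i.e. 85.08 dB.
So the hydraulic press must be reduced from 101.0 to 85.08 dB: IL = 15.92 dB.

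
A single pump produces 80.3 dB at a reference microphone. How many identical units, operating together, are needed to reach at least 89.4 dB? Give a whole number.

9

N identical sources give L₁ + 10·log₁₀ N, so require 10·log₁₀ N ≥ 89.4 − 80.3 = 9.1 dB.
N ≥ 10^(9.1/10) = 8.128, so N = 9.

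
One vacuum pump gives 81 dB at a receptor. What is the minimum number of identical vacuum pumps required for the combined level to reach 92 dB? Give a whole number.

The shortfall is 92 − 81 = 11.0 dB, and N units add 10·log₁₀ N, so need 10·log₁₀ N ≥ 11.0.
N ≥ 10^(11.0/10) = 12.589, so N = 13.

13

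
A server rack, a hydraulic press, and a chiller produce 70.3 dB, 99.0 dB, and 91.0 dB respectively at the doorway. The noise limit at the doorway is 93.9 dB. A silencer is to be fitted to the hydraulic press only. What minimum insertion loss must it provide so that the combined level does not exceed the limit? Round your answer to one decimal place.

8.3 dB

Fixed contribution from the other sources: Σ 10^(L/10) = 10^(70.3/10) + 10^(91.0/10) = 1.270e+09 (91.04 dB).
The limit corresponds to 10^(93.9/10) = 2.455e+09; subtracting the fixed part leaves 1.185e+09 for the hydraulic press, i.e. 90.74 dB.
Required insertion loss = 99.0 − 90.74 = 8.26 dB.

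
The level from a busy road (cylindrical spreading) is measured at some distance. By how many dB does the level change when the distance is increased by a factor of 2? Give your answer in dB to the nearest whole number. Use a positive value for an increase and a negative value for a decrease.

A line source loses 3 dB per doubling of distance; generally ΔL = −10·log₁₀(r₂/r₁).
ΔL = −10·log₁₀(2) = -3.01 dB.

-3 dB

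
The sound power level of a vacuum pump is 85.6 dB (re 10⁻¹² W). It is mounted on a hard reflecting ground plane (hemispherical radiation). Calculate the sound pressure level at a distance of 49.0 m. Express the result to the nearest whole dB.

L_p = L_w − 10·log₁₀(2π·r²) with r = 49.0 m.
2π·r² = 1.509e+04 m², 10·log₁₀ of that is 41.786 dB.
L_p = 85.6 − 41.786 = 43.81 dB.

44 dB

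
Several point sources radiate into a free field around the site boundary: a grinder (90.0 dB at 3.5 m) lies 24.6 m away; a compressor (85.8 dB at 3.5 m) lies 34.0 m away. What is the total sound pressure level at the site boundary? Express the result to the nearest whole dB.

First find each source's level at the receiver (point-source: −20·log₁₀(r/r_ref)), then combine on an intensity basis.
grinder: 90.0 − 20·log₁₀(24.6/3.5) = 90.0 − 16.94 = 73.06 dB.
compressor: 85.8 − 20·log₁₀(34.0/3.5) = 85.8 − 19.75 = 66.05 dB.
Σ 10^(L/10) = 2.427e+07 → L_total = 10·log₁₀(2.427e+07) = 73.85 dB.

74 dB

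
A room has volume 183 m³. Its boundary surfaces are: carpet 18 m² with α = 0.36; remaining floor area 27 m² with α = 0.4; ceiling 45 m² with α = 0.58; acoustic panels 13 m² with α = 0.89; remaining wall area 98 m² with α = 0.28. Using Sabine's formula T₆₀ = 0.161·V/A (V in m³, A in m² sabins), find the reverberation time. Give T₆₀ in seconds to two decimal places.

0.36 s

A = Σ Sᵢαᵢ = 18·0.36 + 27·0.4 + 45·0.58 + 13·0.89 + 98·0.28 = 82.39 m².
T₆₀ = 0.161 × 183 / 82.39 = 0.358 s.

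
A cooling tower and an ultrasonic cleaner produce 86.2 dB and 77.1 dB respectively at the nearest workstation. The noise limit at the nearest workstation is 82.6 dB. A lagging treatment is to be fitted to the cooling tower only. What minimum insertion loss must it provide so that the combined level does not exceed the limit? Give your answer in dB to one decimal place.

5.0 dB

The untreated sources together contribute 10^(77.1/10) = 5.129e+07, i.e. 77.10 dB.
To meet 82.6 dB overall, the treated cooling tower may contribute at most 10^(82.6/10) − 5.129e+07 = 1.307e+08, i.e. 81.16 dB.
Required insertion loss = 86.2 − 81.16 = 5.04 dB.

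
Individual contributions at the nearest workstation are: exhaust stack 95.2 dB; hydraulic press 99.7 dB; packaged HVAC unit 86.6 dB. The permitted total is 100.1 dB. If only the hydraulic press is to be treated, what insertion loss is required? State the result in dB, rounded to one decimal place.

1.6 dB

The untreated sources together contribute 10^(95.2/10) + 10^(86.6/10) = 3.768e+09, i.e. 95.76 dB.
The limit corresponds to 10^(100.1/10) = 1.023e+10; subtracting the fixed part leaves 6.465e+09 for the hydraulic press, i.e. 98.11 dB.
Required insertion loss = 99.7 − 98.11 = 1.59 dB.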